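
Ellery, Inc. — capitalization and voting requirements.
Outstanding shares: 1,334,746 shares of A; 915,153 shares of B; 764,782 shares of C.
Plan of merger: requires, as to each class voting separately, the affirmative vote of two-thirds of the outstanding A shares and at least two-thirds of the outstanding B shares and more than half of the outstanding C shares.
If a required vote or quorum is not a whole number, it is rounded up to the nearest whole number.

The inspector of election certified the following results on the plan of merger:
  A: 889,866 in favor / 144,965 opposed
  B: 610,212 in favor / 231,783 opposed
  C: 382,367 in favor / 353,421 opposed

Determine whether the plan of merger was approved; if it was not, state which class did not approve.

Not approved — the C shares did not give the required vote.

A: 2/3 of 1334746 = 889830.67, rounded up to 889831; 889,831 required, 889,866 in favor — approved.
B: 2/3 of 915153 = 610102; 610,102 required, 610,212 in favor — approved.
C: a majority of 764782 is 382392; 382,392 required, 382,367 in favor — not approved.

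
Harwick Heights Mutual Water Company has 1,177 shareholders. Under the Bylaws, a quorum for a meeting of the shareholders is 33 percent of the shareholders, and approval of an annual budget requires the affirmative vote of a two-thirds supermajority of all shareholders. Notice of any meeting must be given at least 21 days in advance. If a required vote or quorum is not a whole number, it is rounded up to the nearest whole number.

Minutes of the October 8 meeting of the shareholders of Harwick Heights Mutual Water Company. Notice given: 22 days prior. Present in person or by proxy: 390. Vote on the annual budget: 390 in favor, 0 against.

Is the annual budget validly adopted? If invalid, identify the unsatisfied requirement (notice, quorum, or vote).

Invalid — vote requirement not satisfied.

Notice: 22 days given; 21 required. Satisfied.
Quorum: 33% of 1,177 = 388.41, rounded up to 389; 390 present. Satisfied.
Vote: requires two-thirds of all shareholders (1,177); 2/3 of 1177 = 784.67, rounded up to 785, so 785 needed; 390 in favor. Not satisfied.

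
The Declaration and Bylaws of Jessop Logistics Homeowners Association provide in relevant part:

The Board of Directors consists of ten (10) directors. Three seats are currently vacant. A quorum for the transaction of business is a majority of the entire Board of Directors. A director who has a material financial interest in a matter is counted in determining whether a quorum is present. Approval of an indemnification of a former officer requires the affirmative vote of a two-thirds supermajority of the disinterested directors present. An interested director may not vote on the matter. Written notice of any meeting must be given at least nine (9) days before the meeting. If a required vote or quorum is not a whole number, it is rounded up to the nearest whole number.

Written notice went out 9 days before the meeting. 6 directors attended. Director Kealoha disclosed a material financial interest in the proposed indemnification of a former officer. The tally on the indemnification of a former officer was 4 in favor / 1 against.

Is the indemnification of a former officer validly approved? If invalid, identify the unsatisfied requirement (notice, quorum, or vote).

Valid — all requirements satisfied.

Notice: 9 days given; 9 required (9 ≥ 9). Satisfied.
Quorum: 6 present (interested directors count toward quorum); quorum is 6. Satisfied.
Vote: the indemnification of a former officer requires two-thirds of the disinterested directors present (6 − 1 = 5). 2/3 of 5 = 3.33, rounded up to 4, so 4 affirmative votes are needed; 4 voted in favor. Satisfied.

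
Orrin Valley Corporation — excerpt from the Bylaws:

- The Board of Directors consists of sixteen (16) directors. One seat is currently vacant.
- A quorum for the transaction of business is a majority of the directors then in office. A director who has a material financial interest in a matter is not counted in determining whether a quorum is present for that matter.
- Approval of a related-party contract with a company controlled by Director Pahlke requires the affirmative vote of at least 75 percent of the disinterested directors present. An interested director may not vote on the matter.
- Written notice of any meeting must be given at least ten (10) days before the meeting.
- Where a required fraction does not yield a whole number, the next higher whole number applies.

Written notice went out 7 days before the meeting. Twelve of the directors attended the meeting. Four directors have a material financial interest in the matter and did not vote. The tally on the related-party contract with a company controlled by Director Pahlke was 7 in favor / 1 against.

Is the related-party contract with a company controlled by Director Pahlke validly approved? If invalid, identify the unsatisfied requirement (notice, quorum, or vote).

Notice: 7 days given; 10 required (7 < 10). Not satisfied.
Quorum: 12 present, but the 4 interested directors do not count, leaving 8. Quorum is 8. Satisfied.
Vote: the related-party contract with a company controlled by Director Pahlke requires three-fourths of the disinterested directors present (12 − 4 = 8). 3/4 of 8 = 6, so 6 affirmative votes are needed; 7 voted in favor. Satisfied.

Invalid — notice requirement not satisfied.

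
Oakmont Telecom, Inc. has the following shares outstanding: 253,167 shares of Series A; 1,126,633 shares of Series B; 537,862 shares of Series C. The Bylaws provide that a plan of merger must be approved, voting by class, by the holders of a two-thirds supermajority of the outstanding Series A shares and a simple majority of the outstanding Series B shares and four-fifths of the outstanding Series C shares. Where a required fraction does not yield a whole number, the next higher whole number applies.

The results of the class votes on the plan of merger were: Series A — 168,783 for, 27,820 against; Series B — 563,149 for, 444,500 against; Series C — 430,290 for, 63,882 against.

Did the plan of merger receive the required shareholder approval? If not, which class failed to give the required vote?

Not approved — the Series B shares did not give the required vote.

Series A: 2/3 of 253167 = 168778; 168,778 required, 168,783 in favor — approved.
Series B: a majority of 1126633 is 563317; 563,317 required, 563,149 in favor — not approved.
Series C: 4/5 of 537862 = 430289.60, rounded up to 430290; 430,290 required, 430,290 in favor — approved.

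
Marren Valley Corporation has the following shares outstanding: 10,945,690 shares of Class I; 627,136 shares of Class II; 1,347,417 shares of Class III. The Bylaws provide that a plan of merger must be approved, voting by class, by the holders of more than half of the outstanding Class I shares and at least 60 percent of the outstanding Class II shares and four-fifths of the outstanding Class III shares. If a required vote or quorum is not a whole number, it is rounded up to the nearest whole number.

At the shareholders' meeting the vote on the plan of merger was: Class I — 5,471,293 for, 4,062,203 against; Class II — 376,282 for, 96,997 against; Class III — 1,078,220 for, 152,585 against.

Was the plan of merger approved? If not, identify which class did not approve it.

Not approved — the Class I shares did not give the required vote.

Class I: a majority of 10945690 is 5472846; 5,472,846 required, 5,471,293 in favor — not approved.
Class II: 3/5 of 627136 = 376281.60, rounded up to 376282; 376,282 required, 376,282 in favor — approved.
Class III: 4/5 of 1347417 = 1077933.60, rounded up to 1077934; 1,077,934 required, 1,078,220 in favor — approved.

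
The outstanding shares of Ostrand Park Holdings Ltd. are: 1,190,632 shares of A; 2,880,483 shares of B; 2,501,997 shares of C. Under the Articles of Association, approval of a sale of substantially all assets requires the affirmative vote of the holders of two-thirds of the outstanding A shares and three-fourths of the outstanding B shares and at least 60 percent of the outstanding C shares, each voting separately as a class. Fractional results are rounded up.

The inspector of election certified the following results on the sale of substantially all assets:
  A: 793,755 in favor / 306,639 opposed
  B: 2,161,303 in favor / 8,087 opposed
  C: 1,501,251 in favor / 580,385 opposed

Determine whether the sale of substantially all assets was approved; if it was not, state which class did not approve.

Approved — every class gave the required vote.

A: 2/3 of 1190632 = 793754.67, rounded up to 793755; 793,755 required, 793,755 in favor — approved.
B: 3/4 of 2880483 = 2160362.25, rounded up to 2160363; 2,160,363 required, 2,161,303 in favor — approved.
C: 3/5 of 2501997 = 1501198.20, rounded up to 1501199; 1,501,199 required, 1,501,251 in favor — approved.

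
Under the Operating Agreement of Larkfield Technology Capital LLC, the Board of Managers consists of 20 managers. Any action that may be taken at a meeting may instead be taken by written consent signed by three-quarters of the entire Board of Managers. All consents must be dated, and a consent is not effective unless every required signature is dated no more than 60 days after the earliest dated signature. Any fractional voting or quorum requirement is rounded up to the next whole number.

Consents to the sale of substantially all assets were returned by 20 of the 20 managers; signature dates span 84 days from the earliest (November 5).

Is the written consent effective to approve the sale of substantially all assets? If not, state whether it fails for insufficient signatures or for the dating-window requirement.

Not effective — dating-window requirement not satisfied.

Signatures required: three-quarters of 20 — 3/4 of 20 = 15, so 15 needed; 20 signed. Sufficient.
Dating window: the latest signature is 84 days after the earliest; the limit is 60 days. Outside the window.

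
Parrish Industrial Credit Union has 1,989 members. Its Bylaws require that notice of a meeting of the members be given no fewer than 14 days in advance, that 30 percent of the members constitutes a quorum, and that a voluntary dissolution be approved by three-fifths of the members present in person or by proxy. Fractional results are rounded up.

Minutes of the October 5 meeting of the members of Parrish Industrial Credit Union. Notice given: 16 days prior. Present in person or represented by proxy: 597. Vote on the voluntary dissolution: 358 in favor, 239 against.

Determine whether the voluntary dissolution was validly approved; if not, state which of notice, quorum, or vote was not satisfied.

Invalid — vote requirement not satisfied.

Notice: 16 days given; 14 required. Satisfied.
Quorum: 30% of 1,989 = 596.70, rounded up to 597; 597 present. Satisfied.
Vote: requires three-fifths of those present (597); 3/5 of 597 = 358.20, rounded up to 359, so 359 needed; 358 in favor. Not satisfied.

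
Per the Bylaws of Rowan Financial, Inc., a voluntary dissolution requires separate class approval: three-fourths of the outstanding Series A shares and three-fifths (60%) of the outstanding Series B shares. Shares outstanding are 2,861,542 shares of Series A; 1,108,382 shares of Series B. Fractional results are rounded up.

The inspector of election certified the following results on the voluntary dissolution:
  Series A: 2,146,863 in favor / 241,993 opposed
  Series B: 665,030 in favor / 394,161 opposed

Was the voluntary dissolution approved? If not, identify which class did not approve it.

Series A: 3/4 of 2861542 = 2146156.50, rounded up to 2146157; 2,146,157 required, 2,146,863 in favor — approved.
Series B: 3/5 of 1108382 = 665029.20, rounded up to 665030; 665,030 required, 665,030 in favor — approved.

Approved — every class gave the required vote.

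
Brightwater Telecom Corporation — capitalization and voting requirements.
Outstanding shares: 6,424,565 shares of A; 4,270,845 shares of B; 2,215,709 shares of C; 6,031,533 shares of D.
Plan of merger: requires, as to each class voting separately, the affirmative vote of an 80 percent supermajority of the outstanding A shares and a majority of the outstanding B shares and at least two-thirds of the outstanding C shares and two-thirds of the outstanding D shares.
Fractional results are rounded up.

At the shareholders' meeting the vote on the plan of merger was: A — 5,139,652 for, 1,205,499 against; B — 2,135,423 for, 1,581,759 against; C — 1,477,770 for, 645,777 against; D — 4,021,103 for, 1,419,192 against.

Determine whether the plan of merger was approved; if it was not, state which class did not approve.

Approved — every class gave the required vote.

A: 4/5 of 6424565 = 5139652; 5,139,652 required, 5,139,652 in favor — approved.
B: a majority of 4270845 is 2135423; 2,135,423 required, 2,135,423 in favor — approved.
C: 2/3 of 2215709 = 1477139.33, rounded up to 1477140; 1,477,140 required, 1,477,770 in favor — approved.
D: 2/3 of 6031533 = 4021022; 4,021,022 required, 4,021,103 in favor — approved.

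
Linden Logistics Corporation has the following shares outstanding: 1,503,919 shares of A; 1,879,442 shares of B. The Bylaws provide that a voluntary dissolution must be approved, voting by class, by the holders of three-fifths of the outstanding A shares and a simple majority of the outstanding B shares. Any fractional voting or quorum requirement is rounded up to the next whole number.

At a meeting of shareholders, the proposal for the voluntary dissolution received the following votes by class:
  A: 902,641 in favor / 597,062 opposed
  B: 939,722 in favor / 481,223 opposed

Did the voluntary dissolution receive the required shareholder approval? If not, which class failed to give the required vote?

Approved — every class gave the required vote.

A: 3/5 of 1503919 = 902351.40, rounded up to 902352; 902,352 required, 902,641 in favor — approved.
B: a majority of 1879442 is 939722; 939,722 required, 939,722 in favor — approved.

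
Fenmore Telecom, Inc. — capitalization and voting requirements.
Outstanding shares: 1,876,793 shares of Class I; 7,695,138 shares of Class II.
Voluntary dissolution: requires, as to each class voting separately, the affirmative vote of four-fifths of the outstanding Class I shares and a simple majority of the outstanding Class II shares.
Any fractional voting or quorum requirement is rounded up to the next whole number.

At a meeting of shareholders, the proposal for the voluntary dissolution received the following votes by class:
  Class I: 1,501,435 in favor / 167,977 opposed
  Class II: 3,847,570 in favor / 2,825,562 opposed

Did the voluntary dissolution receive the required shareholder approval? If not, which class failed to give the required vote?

Approved — every class gave the required vote.

Class I: 4/5 of 1876793 = 1501434.40, rounded up to 1501435; 1,501,435 required, 1,501,435 in favor — approved.
Class II: a majority of 7695138 is 3847570; 3,847,570 required, 3,847,570 in favor — approved.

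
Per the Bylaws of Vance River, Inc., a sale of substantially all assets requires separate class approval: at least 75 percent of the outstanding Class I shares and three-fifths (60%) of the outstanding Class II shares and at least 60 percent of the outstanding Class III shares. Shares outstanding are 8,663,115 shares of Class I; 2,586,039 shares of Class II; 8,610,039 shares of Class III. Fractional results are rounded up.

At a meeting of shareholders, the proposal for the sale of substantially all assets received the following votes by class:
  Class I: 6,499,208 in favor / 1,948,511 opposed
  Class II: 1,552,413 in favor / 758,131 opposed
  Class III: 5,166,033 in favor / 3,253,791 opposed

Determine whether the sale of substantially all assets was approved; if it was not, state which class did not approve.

Approved — every class gave the required vote.

Class I: 3/4 of 8663115 = 6497336.25, rounded up to 6497337; 6,497,337 required, 6,499,208 in favor — approved.
Class II: 3/5 of 2586039 = 1551623.40, rounded up to 1551624; 1,551,624 required, 1,552,413 in favor — approved.
Class III: 3/5 of 8610039 = 5166023.40, rounded up to 5166024; 5,166,024 required, 5,166,033 in favor — approved.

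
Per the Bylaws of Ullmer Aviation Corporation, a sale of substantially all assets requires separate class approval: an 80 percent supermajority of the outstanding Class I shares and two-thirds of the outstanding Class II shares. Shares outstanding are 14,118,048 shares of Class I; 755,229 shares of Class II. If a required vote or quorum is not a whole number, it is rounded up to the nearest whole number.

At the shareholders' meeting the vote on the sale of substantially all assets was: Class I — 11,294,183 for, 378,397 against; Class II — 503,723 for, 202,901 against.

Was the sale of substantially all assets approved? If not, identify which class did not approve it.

Class I: 4/5 of 14118048 = 11294438.40, rounded up to 11294439; 11,294,439 required, 11,294,183 in favor — not approved.
Class II: 2/3 of 755229 = 503486; 503,486 required, 503,723 in favor — approved.

Not approved — the Class I shares did not give the required vote.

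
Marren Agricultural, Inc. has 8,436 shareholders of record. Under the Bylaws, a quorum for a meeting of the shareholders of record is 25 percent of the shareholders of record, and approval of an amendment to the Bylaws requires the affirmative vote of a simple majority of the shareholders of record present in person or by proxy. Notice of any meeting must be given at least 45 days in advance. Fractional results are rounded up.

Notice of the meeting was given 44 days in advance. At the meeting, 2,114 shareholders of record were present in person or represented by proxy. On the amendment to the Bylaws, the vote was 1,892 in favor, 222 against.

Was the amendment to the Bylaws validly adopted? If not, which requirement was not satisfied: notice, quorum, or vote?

Invalid — notice requirement not satisfied.

Notice: 44 days given; 45 required. Not satisfied.
Quorum: 25% of 8,436 = 2,109; 2,114 present. Satisfied.
Vote: requires a majority of those present (2,114); a majority of 2114 is 1058, so 1,058 needed; 1,892 in favor. Satisfied.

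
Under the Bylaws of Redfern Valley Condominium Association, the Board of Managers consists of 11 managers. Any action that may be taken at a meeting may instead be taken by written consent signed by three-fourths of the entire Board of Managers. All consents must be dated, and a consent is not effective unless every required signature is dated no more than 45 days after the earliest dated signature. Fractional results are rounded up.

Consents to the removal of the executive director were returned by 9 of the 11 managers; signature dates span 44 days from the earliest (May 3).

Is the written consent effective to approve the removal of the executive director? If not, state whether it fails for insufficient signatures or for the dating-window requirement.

Signatures required: three-fourths of 11 — 3/4 of 11 = 8.25, rounded up to 9, so 9 needed; 9 signed. Sufficient.
Dating window: the latest signature is 44 days after the earliest; the limit is 45 days. Within the window.

Effective — both the signature and dating-window requirements are satisfied.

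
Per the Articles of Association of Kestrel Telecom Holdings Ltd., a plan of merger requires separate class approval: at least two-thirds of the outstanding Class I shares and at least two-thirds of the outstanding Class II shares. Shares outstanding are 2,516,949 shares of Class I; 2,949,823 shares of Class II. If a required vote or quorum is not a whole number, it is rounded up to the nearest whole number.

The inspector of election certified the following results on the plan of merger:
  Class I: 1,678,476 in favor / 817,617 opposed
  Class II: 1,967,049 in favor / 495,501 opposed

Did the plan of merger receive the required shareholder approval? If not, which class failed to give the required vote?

Approved — every class gave the required vote.

Class I: 2/3 of 2516949 = 1677966; 1,677,966 required, 1,678,476 in favor — approved.
Class II: 2/3 of 2949823 = 1966548.67, rounded up to 1966549; 1,966,549 required, 1,967,049 in favor — approved.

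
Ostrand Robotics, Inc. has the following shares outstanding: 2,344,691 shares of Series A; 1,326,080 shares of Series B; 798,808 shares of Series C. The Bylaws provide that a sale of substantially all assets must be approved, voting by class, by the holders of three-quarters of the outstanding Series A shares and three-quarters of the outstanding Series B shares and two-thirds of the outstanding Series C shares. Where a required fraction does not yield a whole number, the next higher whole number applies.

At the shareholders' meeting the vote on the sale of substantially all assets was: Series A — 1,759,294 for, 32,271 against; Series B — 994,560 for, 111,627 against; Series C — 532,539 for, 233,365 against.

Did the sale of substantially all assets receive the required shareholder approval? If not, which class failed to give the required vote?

Series A: 3/4 of 2344691 = 1758518.25, rounded up to 1758519; 1,758,519 required, 1,759,294 in favor — approved.
Series B: 3/4 of 1326080 = 994560; 994,560 required, 994,560 in favor — approved.
Series C: 2/3 of 798808 = 532538.67, rounded up to 532539; 532,539 required, 532,539 in favor — approved.

Approved — every class gave the required vote.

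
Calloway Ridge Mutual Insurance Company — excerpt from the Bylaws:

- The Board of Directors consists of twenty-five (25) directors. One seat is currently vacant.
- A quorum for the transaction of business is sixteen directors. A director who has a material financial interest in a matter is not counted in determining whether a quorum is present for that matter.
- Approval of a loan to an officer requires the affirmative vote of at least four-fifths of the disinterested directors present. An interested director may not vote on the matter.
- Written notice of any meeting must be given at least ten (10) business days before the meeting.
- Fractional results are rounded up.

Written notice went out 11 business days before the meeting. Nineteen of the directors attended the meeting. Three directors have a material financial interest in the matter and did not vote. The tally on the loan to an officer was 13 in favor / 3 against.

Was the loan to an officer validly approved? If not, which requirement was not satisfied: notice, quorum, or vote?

Valid — all requirements satisfied.

Notice: 11 business days given; 10 required (11 ≥ 10). Satisfied.
Quorum: 19 present, but the 3 interested directors do not count, leaving 16. Quorum is 16. Satisfied.
Vote: the loan to an officer requires four-fifths of the disinterested directors present (19 − 3 = 16). 4/5 of 16 = 12.80, rounded up to 13, so 13 affirmative votes are needed; 13 voted in favor. Satisfied.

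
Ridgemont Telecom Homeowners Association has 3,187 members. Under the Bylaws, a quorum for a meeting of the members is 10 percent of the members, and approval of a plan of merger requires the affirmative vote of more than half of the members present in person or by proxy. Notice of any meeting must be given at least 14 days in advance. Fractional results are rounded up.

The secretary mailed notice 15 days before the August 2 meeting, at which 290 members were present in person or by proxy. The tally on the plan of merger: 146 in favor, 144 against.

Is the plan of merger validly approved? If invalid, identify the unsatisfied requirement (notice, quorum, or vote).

Invalid — quorum requirement not satisfied.

Notice: 15 days given; 14 required. Satisfied.
Quorum: 10% of 3,187 = 318.70, rounded up to 319; 290 present. Not satisfied.
Vote: requires a majority of those present (290); a majority of 290 is 146, so 146 needed; 146 in favor. Satisfied.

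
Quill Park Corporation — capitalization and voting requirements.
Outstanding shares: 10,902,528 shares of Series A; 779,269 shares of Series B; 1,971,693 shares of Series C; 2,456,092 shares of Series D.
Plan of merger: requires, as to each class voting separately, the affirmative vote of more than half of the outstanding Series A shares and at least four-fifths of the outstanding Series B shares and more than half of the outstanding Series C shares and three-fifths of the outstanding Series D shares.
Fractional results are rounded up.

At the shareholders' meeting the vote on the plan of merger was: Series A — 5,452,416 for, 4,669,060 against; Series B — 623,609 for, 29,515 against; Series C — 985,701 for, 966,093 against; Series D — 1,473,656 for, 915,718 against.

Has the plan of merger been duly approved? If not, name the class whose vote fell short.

Not approved — the Series C shares did not give the required vote.

Series A: a majority of 10902528 is 5451265; 5,451,265 required, 5,452,416 in favor — approved.
Series B: 4/5 of 779269 = 623415.20, rounded up to 623416; 623,416 required, 623,609 in favor — approved.
Series C: a majority of 1971693 is 985847; 985,847 required, 985,701 in favor — not approved.
Series D: 3/5 of 2456092 = 1473655.20, rounded up to 1473656; 1,473,656 required, 1,473,656 in favor — approved.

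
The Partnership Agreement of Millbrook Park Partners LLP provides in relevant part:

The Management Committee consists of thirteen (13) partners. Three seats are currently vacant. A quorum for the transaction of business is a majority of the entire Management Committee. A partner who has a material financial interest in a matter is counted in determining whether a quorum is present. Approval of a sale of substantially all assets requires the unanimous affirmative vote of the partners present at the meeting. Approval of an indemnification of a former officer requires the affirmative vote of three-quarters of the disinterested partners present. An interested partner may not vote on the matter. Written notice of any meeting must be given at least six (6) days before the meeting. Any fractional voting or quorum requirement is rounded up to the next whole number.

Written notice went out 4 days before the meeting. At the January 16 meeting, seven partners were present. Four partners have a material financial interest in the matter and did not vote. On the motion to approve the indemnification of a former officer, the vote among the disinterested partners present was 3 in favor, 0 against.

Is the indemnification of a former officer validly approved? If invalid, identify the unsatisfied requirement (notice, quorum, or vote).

Invalid — notice requirement not satisfied.

Notice: 4 days given; 6 required (4 < 6). Not satisfied.
Quorum: 7 present (interested partners count toward quorum); quorum is 7. Satisfied.
Vote: the indemnification of a former officer requires three-fourths of the disinterested partners present (7 − 4 = 3). 3/4 of 3 = 2.25, rounded up to 3, so 3 affirmative votes are needed; 3 voted in favor. Satisfied.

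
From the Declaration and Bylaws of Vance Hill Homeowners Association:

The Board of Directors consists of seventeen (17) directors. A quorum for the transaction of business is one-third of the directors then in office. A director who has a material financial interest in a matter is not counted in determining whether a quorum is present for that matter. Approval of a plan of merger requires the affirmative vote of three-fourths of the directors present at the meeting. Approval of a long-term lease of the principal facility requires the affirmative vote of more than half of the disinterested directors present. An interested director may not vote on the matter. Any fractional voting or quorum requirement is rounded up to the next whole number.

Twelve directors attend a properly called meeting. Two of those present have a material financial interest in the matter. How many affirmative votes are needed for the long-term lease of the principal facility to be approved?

6

The long-term lease of the principal facility requires a majority of the disinterested directors present (12 − 2 = 10).
A majority of 10 is 6.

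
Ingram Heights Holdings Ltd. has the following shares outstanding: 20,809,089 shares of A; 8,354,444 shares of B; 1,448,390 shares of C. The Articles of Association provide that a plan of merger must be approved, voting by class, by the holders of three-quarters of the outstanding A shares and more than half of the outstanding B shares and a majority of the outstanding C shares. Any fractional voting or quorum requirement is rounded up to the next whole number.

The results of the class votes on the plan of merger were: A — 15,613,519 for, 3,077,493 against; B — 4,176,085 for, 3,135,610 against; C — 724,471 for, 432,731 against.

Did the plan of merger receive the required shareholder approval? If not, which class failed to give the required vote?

A: 3/4 of 20809089 = 15606816.75, rounded up to 15606817; 15,606,817 required, 15,613,519 in favor — approved.
B: a majority of 8354444 is 4177223; 4,177,223 required, 4,176,085 in favor — not approved.
C: a majority of 1448390 is 724196; 724,196 required, 724,471 in favor — approved.

Not approved — the B shares did not give the required vote.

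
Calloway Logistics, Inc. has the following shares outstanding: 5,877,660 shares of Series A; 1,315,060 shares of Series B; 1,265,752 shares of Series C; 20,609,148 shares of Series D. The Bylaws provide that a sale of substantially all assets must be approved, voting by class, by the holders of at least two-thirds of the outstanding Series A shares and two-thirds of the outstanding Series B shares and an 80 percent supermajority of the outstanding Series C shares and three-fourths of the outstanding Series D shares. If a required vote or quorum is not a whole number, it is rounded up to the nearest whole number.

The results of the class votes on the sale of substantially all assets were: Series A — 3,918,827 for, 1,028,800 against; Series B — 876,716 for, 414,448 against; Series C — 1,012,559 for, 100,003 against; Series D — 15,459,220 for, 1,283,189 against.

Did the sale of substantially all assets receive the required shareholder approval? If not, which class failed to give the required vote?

Not approved — the Series C shares did not give the required vote.

Series A: 2/3 of 5877660 = 3918440; 3,918,440 required, 3,918,827 in favor — approved.
Series B: 2/3 of 1315060 = 876706.67, rounded up to 876707; 876,707 required, 876,716 in favor — approved.
Series C: 4/5 of 1265752 = 1012601.60, rounded up to 1012602; 1,012,602 required, 1,012,559 in favor — not approved.
Series D: 3/4 of 20609148 = 15456861; 15,456,861 required, 15,459,220 in favor — approved.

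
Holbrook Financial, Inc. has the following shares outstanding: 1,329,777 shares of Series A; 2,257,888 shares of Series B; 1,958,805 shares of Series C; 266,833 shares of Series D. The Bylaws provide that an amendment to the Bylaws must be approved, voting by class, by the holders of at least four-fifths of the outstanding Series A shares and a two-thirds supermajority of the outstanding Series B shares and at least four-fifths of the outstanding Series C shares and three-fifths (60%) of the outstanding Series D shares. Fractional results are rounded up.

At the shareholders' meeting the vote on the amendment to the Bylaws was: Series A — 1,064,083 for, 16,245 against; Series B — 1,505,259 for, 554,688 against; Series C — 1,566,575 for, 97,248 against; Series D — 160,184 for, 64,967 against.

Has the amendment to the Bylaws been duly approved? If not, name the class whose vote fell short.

Not approved — the Series C shares did not give the required vote.

Series A: 4/5 of 1329777 = 1063821.60, rounded up to 1063822; 1,063,822 required, 1,064,083 in favor — approved.
Series B: 2/3 of 2257888 = 1505258.67, rounded up to 1505259; 1,505,259 required, 1,505,259 in favor — approved.
Series C: 4/5 of 1958805 = 1567044; 1,567,044 required, 1,566,575 in favor — not approved.
Series D: 3/5 of 266833 = 160099.80, rounded up to 160100; 160,100 required, 160,184 in favor — approved.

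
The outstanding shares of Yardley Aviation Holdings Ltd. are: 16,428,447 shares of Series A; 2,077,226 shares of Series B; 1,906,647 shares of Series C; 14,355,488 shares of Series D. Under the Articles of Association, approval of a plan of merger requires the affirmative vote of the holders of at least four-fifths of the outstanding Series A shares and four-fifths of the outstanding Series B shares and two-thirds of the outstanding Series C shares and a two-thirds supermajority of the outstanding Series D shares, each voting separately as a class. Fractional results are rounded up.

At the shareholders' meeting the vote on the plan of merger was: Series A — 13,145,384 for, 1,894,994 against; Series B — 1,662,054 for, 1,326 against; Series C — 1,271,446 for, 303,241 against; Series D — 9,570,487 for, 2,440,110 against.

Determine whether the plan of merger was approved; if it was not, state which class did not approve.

Approved — every class gave the required vote.

Series A: 4/5 of 16428447 = 13142757.60, rounded up to 13142758; 13,142,758 required, 13,145,384 in favor — approved.
Series B: 4/5 of 2077226 = 1661780.80, rounded up to 1661781; 1,661,781 required, 1,662,054 in favor — approved.
Series C: 2/3 of 1906647 = 1271098; 1,271,098 required, 1,271,446 in favor — approved.
Series D: 2/3 of 14355488 = 9570325.33, rounded up to 9570326; 9,570,326 required, 9,570,487 in favor — approved.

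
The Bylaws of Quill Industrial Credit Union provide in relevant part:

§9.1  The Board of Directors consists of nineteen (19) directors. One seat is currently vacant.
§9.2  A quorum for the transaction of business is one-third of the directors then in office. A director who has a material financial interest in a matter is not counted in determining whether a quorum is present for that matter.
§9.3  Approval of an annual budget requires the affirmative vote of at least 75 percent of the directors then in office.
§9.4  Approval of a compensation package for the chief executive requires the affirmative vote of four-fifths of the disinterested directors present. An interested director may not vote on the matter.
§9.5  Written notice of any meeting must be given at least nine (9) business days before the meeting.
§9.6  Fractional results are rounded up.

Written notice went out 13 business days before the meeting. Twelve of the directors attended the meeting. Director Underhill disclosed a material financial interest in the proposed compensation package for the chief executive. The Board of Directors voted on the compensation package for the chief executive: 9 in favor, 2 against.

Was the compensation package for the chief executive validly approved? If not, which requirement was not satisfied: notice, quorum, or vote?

Valid — all requirements satisfied.

Notice: 13 business days given; 9 required (13 ≥ 9). Satisfied.
Quorum: 12 present, but the 1 interested director does not count, leaving 11. Quorum is 6. Satisfied.
Vote: the compensation package for the chief executive requires four-fifths of the disinterested directors present (12 − 1 = 11). 4/5 of 11 = 8.80, rounded up to 9, so 9 affirmative votes are needed; 9 voted in favor. Satisfied.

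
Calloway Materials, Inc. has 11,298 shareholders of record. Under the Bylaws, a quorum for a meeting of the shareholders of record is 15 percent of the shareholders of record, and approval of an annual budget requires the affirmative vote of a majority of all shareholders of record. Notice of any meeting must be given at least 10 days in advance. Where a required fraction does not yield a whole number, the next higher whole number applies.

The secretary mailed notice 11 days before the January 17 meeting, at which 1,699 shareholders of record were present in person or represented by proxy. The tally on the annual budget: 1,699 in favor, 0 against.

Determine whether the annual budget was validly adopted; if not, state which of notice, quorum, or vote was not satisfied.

Invalid — vote requirement not satisfied.

Notice: 11 days given; 10 required. Satisfied.
Quorum: 15% of 11,298 = 1,694.70, rounded up to 1,695; 1,699 present. Satisfied.
Vote: requires a majority of all shareholders of record (11,298); a majority of 11298 is 5650, so 5,650 needed; 1,699 in favor. Not satisfied.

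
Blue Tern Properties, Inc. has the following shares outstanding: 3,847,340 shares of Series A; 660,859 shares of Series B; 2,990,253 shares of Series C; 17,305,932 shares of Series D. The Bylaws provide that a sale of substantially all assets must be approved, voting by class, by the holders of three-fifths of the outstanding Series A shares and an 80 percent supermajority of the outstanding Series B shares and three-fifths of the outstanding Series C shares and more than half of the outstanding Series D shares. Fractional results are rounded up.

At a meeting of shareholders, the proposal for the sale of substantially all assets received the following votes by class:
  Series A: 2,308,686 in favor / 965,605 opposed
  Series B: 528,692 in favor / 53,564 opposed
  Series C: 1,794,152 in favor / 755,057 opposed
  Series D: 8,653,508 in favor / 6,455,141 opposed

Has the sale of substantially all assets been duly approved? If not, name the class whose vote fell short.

Series A: 3/5 of 3847340 = 2308404; 2,308,404 required, 2,308,686 in favor — approved.
Series B: 4/5 of 660859 = 528687.20, rounded up to 528688; 528,688 required, 528,692 in favor — approved.
Series C: 3/5 of 2990253 = 1794151.80, rounded up to 1794152; 1,794,152 required, 1,794,152 in favor — approved.
Series D: a majority of 17305932 is 8652967; 8,652,967 required, 8,653,508 in favor — approved.

Approved — every class gave the required vote.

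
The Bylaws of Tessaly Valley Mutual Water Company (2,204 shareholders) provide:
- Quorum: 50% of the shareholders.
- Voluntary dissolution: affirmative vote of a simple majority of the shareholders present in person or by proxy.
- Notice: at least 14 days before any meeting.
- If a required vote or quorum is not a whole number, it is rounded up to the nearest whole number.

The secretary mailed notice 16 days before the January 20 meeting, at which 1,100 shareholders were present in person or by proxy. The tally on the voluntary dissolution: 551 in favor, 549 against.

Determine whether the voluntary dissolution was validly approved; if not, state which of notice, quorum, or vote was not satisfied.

Invalid — quorum requirement not satisfied.

Notice: 16 days given; 14 required. Satisfied.
Quorum: 50% of 2,204 = 1,102; 1,100 present. Not satisfied.
Vote: requires a majority of those present (1,100); a majority of 1100 is 551, so 551 needed; 551 in favor. Satisfied.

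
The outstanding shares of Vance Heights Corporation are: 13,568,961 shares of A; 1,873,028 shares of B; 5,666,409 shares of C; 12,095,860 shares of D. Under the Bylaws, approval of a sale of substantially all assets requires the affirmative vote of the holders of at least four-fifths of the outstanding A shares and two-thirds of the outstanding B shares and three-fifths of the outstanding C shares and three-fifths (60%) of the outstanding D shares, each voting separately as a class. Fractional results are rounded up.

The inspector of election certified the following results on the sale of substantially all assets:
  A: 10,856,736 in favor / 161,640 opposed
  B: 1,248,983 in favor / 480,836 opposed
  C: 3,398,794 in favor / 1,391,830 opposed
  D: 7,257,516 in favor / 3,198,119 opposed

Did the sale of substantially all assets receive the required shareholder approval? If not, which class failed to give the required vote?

A: 4/5 of 13568961 = 10855168.80, rounded up to 10855169; 10,855,169 required, 10,856,736 in favor — approved.
B: 2/3 of 1873028 = 1248685.33, rounded up to 1248686; 1,248,686 required, 1,248,983 in favor — approved.
C: 3/5 of 5666409 = 3399845.40, rounded up to 3399846; 3,399,846 required, 3,398,794 in favor — not approved.
D: 3/5 of 12095860 = 7257516; 7,257,516 required, 7,257,516 in favor — approved.

Not approved — the C shares did not give the required vote.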